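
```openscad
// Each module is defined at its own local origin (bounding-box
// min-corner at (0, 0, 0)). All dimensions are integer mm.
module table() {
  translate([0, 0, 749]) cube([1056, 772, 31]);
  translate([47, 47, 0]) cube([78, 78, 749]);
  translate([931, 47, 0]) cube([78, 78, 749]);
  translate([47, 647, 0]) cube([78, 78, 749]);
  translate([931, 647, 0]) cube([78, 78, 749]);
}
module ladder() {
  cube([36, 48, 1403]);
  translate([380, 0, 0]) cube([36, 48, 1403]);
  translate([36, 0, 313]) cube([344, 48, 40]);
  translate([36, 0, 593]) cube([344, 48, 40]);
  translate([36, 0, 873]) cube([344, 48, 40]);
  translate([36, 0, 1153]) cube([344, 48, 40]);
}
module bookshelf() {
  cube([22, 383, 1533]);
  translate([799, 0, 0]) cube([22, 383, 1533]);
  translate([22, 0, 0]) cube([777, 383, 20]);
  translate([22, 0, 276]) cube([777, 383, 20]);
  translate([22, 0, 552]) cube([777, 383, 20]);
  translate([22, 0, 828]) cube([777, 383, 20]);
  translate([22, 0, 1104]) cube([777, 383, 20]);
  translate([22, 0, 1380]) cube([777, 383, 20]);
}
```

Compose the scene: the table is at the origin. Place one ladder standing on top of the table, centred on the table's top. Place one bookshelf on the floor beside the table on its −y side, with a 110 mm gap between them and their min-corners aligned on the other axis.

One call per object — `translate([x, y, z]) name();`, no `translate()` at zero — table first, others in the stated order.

table();
translate([320, 362, 780]) ladder();
translate([0, -493, 0]) bookshelf();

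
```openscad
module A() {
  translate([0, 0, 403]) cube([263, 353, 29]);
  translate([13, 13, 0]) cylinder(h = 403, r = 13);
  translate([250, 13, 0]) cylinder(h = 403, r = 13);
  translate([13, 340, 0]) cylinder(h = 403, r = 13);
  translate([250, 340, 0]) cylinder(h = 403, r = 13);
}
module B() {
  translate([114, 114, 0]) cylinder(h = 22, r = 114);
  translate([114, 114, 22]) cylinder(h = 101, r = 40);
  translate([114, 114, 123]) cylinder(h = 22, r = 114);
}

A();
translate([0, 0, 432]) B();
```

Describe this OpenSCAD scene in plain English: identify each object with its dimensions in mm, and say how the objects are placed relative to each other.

A is a four-legged stool. The seat is a 263×353×29 mm slab whose top surface is at z = 432 mm; four round legs, each 26 mm in diameter, run from the floor (z = 0) to the underside of the seat, each leg's axis is inset half a diameter from the nearest pair of seat edges (so the leg's bounding box is flush with the corner).

B is a spool: two coaxial disc flanges of radius 114 mm and thickness 22 mm, joined by a core cylinder of radius 40 mm and height 101 mm. The lower flange rests on z = 0 and the three cylinders share a vertical axis.

The spool is on top of the stool.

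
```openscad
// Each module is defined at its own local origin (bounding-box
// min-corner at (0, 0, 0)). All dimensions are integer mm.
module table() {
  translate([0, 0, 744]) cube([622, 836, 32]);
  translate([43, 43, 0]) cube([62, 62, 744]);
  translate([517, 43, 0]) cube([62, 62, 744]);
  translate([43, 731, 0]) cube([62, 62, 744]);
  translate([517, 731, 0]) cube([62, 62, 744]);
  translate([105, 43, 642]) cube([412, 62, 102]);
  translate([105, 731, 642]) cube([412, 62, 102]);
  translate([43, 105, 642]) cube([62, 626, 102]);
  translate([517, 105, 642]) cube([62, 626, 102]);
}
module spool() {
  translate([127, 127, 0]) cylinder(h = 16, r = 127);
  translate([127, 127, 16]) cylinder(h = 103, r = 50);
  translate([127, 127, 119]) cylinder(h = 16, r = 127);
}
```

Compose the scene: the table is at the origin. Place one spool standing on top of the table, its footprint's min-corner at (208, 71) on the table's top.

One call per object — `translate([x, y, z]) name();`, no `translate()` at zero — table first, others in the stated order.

table();
translate([208, 71, 776]) spool();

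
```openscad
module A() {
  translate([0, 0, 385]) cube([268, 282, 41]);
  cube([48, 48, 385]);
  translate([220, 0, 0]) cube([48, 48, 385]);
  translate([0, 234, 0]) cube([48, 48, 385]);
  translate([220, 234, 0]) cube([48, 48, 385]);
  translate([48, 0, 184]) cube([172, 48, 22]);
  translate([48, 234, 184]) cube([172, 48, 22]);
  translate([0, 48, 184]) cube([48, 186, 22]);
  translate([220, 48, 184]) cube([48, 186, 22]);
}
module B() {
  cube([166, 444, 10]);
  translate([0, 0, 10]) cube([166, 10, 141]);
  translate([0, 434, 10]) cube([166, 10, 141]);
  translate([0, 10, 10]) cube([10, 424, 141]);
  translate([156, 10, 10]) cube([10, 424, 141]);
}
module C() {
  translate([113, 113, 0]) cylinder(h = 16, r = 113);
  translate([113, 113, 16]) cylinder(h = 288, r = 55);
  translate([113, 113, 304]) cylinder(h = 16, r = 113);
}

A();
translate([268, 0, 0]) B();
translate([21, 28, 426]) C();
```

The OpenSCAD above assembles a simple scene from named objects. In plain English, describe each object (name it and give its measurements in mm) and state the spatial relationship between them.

A is a four-legged stool. The seat is 268×282 mm, 41 mm thick, top at z = 426 mm. It stands on four square legs, each 48×48 mm in cross-section, from z = 0 to the seat underside, each flush with a corner of the seat. Four stretchers, 48 mm wide and 22 mm tall, connect adjacent legs with their undersides at z = 184 mm, each running between the inner faces of the legs it joins and aligned with the legs' outer faces on the other axis.

B is an open-topped rectangular box: outside dimensions 166×444×151 mm, with a uniform wall and base thickness of 10 mm. The base is a full 166×444 slab on the floor; four walls sit on top of the base. The front and back walls (the −y and +y sides) span the full width; the two side walls fit between them.

C is a spool: two coaxial disc flanges of radius 113 mm and thickness 16 mm, joined by a core cylinder of radius 55 mm and height 288 mm. The lower flange rests on z = 0 and the three cylinders share a vertical axis.

The open box is against the stool's +x side, with their −y faces flush. The spool is on top of the stool, centred.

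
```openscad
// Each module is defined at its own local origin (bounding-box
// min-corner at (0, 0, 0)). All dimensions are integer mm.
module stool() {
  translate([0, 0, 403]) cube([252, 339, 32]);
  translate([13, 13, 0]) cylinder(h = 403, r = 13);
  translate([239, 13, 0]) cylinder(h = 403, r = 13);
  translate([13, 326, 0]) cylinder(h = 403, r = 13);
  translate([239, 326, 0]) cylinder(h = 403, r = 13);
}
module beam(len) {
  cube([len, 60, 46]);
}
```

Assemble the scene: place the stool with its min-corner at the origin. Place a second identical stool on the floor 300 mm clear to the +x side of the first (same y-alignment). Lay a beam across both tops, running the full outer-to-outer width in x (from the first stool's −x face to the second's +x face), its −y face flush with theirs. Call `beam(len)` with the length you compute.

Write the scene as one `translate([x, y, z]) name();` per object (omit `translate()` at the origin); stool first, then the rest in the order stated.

stool();
translate([552, 0, 0]) stool();
translate([0, 0, 435]) beam(804);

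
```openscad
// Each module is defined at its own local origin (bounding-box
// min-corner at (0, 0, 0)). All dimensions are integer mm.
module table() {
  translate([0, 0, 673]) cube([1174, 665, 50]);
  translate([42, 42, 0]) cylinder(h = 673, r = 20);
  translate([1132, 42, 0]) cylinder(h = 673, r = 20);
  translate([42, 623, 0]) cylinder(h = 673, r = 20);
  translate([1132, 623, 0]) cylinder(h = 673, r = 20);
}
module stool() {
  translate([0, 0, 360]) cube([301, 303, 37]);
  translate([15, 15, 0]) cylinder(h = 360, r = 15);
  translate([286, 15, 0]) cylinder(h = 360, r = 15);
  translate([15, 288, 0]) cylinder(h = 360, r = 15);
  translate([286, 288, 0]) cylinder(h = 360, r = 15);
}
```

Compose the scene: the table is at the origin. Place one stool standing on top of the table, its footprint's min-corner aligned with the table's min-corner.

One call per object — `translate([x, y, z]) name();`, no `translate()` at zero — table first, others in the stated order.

table();
translate([0, 0, 723]) stool();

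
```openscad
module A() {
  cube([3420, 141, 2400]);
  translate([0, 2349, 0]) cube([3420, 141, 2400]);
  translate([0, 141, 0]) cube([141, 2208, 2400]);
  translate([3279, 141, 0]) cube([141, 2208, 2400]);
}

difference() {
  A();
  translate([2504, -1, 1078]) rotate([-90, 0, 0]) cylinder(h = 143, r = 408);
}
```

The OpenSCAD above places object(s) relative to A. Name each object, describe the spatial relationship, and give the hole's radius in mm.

The subtracted cylinder has r = 408 mm.

A is a house frame. The house frame has a circular hole through its front wall. The hole's radius is 408 mm.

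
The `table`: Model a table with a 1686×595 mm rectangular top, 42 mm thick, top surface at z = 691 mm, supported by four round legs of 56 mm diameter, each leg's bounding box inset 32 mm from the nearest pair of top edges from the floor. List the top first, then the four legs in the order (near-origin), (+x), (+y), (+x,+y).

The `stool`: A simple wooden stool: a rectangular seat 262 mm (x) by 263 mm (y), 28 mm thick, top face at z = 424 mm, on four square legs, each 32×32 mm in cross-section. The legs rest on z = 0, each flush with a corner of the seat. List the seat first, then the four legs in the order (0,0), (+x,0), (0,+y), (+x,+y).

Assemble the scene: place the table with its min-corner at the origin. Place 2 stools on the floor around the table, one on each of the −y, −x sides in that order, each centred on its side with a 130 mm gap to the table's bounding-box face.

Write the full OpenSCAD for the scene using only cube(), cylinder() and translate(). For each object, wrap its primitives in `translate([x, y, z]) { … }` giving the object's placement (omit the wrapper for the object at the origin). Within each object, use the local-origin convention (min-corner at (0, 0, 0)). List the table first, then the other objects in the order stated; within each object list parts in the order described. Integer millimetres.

translate([0, 0, 649]) cube([1686, 595, 42]);
translate([60, 60, 0]) cylinder(h = 649, r = 28);
translate([1626, 60, 0]) cylinder(h = 649, r = 28);
translate([60, 535, 0]) cylinder(h = 649, r = 28);
translate([1626, 535, 0]) cylinder(h = 649, r = 28);
translate([712, -393, 0]) {
  translate([0, 0, 396]) cube([262, 263, 28]);
  cube([32, 32, 396]);
  translate([230, 0, 0]) cube([32, 32, 396]);
  translate([0, 231, 0]) cube([32, 32, 396]);
  translate([230, 231, 0]) cube([32, 32, 396]);
}
translate([-392, 166, 0]) {
  translate([0, 0, 396]) cube([262, 263, 28]);
  cube([32, 32, 396]);
  translate([230, 0, 0]) cube([32, 32, 396]);
  translate([0, 231, 0]) cube([32, 32, 396]);
  translate([230, 231, 0]) cube([32, 32, 396]);
}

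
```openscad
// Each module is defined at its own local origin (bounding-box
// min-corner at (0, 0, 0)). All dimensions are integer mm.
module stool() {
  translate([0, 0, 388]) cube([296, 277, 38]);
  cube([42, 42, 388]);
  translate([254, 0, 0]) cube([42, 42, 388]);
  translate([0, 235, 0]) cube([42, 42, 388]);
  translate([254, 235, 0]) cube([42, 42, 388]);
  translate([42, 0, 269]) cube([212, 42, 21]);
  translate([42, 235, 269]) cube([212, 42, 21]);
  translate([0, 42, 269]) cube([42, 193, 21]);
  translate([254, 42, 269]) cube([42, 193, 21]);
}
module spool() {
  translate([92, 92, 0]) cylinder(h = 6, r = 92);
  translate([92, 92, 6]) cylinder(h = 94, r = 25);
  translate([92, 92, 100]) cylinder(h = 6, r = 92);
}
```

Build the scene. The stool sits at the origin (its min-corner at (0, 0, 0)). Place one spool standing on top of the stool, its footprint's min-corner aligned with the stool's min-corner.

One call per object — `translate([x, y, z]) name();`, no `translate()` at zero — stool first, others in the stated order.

stool();
translate([0, 0, 426]) spool();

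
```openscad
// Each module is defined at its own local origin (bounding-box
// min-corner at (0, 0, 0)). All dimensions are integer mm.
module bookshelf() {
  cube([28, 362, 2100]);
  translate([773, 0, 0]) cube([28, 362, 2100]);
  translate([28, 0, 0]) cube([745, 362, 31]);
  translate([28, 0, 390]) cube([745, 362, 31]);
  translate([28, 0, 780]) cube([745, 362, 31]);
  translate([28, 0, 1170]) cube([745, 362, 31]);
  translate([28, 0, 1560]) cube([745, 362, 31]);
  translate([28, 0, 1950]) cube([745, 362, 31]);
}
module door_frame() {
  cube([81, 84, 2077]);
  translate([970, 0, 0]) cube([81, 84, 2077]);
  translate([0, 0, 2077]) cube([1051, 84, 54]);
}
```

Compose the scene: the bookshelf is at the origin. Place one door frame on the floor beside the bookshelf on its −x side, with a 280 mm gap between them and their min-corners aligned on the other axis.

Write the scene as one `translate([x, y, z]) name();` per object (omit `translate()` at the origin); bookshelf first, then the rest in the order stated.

bookshelf();
translate([-1331, 0, 0]) door_frame();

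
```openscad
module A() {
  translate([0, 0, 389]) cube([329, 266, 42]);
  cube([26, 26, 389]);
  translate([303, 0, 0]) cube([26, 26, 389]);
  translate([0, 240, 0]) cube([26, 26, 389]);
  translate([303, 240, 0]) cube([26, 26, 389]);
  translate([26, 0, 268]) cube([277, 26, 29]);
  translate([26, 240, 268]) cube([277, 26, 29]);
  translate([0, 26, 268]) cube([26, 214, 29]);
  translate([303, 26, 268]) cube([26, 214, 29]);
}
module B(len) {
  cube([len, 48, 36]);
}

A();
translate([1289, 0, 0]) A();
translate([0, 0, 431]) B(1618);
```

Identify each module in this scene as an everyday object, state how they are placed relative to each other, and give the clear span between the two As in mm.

A is a stool. B is a beam. A beam spans the tops of two stools. The clear span between the two stools is 960 mm.

Second stool starts at x = 1289; first ends at x = 329; clear span = 1289 − 329 = 960 mm.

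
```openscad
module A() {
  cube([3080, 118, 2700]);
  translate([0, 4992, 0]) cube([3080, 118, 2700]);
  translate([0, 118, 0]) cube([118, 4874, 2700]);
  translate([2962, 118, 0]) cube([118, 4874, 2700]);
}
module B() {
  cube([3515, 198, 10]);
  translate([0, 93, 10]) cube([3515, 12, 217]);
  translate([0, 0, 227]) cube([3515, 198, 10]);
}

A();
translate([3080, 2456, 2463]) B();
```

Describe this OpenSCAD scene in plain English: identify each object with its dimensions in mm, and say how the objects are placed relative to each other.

A is the wall frame of a small rectangular building: four walls, each 2700 mm tall and 118 mm thick, enclosing a footprint 3080 mm (x) by 5110 mm (y) outside-to-outside, with no floor or roof. The front and back walls (the −y and +y sides) span the full width; the two side walls fit between them.

B is an I-beam lying along x, 3515 mm long. Overall section height 237 mm. Two flanges 198 mm wide (y) and 10 mm thick, one on the floor and one at the top; a web 12 mm thick runs between them, centred on the flange width.

The I-beam is beside the house frame with their tops flush at z = 2700.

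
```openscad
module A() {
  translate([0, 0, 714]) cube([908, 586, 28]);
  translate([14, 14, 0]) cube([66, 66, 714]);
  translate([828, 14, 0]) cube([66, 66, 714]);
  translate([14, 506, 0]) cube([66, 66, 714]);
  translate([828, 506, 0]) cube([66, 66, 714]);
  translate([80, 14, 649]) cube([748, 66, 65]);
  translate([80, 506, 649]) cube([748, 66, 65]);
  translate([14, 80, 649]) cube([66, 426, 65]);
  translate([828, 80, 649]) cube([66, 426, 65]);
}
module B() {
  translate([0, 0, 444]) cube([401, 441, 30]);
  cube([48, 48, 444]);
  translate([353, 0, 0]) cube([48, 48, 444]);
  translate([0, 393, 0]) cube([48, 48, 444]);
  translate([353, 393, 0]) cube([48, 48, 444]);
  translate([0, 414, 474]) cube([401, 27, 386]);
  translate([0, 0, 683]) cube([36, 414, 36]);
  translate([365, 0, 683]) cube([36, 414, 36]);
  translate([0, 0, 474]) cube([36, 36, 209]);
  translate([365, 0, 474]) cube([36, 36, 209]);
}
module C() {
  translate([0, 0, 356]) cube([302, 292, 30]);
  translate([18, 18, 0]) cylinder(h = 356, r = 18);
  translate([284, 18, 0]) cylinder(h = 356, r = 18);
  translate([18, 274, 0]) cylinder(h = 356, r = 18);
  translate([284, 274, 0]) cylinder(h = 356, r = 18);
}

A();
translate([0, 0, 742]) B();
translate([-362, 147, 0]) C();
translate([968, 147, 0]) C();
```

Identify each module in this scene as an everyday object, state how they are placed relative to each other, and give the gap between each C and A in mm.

A is a table. B is a chair. C is a stool. The chair is on top of the table. Two stools sit around the table at the −x, +x sides. The gap between each stool and the table is 60 mm.

Each stool's nearest face is 60 mm from the table's bounding box.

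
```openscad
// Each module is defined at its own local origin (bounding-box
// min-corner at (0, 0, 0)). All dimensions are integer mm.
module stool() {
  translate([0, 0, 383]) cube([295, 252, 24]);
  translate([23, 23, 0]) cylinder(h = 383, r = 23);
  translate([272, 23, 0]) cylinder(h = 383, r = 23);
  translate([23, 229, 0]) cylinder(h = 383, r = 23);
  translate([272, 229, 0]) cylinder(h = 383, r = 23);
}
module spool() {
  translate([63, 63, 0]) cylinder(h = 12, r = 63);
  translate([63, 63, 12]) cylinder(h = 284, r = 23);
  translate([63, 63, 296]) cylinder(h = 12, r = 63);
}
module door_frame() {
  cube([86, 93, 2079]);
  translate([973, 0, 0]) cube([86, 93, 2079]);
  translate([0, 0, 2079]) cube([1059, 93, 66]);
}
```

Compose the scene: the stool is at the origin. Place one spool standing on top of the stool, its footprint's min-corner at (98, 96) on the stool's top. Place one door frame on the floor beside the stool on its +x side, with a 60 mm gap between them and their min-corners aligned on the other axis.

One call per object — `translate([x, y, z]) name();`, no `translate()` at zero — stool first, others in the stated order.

stool();
translate([98, 96, 407]) spool();
translate([355, 0, 0]) door_frame();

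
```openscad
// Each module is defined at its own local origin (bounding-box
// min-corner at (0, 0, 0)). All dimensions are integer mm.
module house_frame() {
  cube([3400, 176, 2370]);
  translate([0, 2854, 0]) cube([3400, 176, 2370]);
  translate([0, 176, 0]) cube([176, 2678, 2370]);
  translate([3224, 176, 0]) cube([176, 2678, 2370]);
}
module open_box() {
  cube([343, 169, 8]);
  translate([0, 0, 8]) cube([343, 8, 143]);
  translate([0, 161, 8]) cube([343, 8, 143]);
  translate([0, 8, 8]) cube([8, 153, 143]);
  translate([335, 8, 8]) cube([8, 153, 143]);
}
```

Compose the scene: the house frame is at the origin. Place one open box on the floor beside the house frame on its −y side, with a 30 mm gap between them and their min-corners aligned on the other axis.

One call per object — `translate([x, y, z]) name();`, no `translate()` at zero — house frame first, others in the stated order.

house_frame();
translate([0, -199, 0]) open_box();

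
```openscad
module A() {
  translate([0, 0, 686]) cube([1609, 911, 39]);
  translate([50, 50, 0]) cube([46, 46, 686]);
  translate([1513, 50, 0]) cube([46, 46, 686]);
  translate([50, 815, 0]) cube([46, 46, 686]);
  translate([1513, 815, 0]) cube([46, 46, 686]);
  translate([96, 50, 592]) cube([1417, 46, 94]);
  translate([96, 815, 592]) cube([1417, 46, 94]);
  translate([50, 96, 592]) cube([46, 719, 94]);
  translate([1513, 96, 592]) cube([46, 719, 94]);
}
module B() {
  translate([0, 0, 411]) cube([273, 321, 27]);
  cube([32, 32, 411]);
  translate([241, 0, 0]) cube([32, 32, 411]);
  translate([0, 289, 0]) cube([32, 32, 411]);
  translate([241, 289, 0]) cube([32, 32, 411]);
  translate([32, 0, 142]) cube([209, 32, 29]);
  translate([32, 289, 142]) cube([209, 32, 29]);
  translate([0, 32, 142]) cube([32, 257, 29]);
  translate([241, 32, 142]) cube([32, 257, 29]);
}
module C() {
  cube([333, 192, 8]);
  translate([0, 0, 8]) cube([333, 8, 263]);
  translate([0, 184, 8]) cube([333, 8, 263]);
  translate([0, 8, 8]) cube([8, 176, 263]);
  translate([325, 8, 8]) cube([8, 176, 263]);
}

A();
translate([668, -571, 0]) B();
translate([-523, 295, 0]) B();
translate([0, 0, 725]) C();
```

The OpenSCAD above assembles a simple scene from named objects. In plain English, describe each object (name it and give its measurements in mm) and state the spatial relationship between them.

A is a rectangular dining table. The top is 1609×911×39 mm with its upper surface at z = 725 mm. It stands on four 46×46 mm square legs, each inset 50 mm from the nearest pair of top edges, running from the floor to the underside of the top. Four apron rails, 46 mm thick and 94 mm tall, run between adjacent legs with their top edges flush with the underside of the top and their outer faces flush with the legs' outer faces.

B is a four-legged stool. The seat is a 273×321×27 mm slab whose top surface is at z = 438 mm; four square legs, each 32×32 mm in cross-section, run from the floor (z = 0) to the underside of the seat, each flush with a corner of the seat. Four stretchers, 32 mm wide and 29 mm tall, connect adjacent legs with their undersides at z = 142 mm, each running between the inner faces of the legs it joins and aligned with the legs' outer faces on the other axis.

C is an open-topped rectangular box: outside dimensions 333×192×271 mm, with a uniform wall and base thickness of 8 mm. The base is a full 333×192 slab on the floor; four walls sit on top of the base. The front and back walls (the −y and +y sides) span the full width; the two side walls fit between them.

Two stools sit around the table at the −y, −x sides. The open box is on top of the table.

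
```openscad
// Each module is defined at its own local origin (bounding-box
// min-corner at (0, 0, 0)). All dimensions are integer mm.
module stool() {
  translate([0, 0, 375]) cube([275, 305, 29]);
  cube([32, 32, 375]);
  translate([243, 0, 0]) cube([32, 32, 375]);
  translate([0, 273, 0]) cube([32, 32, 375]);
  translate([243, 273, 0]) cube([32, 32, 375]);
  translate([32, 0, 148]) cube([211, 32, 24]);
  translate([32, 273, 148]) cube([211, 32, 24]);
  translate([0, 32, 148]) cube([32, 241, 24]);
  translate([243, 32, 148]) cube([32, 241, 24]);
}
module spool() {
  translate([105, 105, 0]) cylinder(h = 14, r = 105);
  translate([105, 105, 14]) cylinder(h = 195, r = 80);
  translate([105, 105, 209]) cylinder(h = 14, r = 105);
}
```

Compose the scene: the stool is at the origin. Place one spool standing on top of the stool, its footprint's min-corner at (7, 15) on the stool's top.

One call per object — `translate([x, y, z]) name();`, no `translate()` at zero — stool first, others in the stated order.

stool();
translate([7, 15, 404]) spool();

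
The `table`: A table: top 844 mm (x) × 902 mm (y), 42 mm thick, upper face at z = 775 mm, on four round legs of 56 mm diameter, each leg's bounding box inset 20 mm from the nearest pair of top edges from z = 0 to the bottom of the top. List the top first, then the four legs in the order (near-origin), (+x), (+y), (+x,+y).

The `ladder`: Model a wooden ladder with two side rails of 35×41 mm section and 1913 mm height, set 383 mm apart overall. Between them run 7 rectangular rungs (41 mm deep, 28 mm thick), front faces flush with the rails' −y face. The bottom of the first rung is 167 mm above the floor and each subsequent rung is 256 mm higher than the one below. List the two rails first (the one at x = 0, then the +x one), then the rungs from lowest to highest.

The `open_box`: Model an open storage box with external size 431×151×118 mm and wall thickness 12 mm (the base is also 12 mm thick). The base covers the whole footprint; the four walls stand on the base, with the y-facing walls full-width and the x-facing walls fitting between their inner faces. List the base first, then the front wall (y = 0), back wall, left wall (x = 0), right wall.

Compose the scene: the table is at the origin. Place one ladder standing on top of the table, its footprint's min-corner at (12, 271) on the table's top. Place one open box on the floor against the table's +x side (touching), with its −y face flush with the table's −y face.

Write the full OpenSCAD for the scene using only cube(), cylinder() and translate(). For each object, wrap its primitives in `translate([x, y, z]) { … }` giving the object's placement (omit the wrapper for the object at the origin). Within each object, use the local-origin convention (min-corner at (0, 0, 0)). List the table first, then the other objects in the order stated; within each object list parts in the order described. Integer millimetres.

translate([0, 0, 733]) cube([844, 902, 42]);
translate([48, 48, 0]) cylinder(h = 733, r = 28);
translate([796, 48, 0]) cylinder(h = 733, r = 28);
translate([48, 854, 0]) cylinder(h = 733, r = 28);
translate([796, 854, 0]) cylinder(h = 733, r = 28);
translate([12, 271, 775]) {
  cube([35, 41, 1913]);
  translate([348, 0, 0]) cube([35, 41, 1913]);
  translate([35, 0, 167]) cube([313, 41, 28]);
  translate([35, 0, 423]) cube([313, 41, 28]);
  translate([35, 0, 679]) cube([313, 41, 28]);
  translate([35, 0, 935]) cube([313, 41, 28]);
  translate([35, 0, 1191]) cube([313, 41, 28]);
  translate([35, 0, 1447]) cube([313, 41, 28]);
  translate([35, 0, 1703]) cube([313, 41, 28]);
}
translate([844, 0, 0]) {
  cube([431, 151, 12]);
  translate([0, 0, 12]) cube([431, 12, 106]);
  translate([0, 139, 12]) cube([431, 12, 106]);
  translate([0, 12, 12]) cube([12, 127, 106]);
  translate([419, 12, 12]) cube([12, 127, 106]);
}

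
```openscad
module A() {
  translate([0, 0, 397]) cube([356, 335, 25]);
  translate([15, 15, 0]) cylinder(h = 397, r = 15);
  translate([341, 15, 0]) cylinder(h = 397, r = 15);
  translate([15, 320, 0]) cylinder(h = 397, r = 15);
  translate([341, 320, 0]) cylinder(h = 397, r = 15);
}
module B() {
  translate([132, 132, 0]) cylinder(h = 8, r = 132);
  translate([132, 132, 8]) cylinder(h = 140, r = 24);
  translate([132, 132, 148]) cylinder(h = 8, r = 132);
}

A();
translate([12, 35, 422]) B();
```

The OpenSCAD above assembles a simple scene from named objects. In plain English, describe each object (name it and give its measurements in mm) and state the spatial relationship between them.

A is a four-legged stool. The seat is a 356×335×25 mm slab whose top surface is at z = 422 mm; four round legs, each 30 mm in diameter, run from the floor (z = 0) to the underside of the seat, each leg's axis is inset half a diameter from the nearest pair of seat edges (so the leg's bounding box is flush with the corner).

B is a spool: two coaxial disc flanges of radius 132 mm and thickness 8 mm, joined by a core cylinder of radius 24 mm and height 140 mm. The lower flange rests on z = 0 and the three cylinders share a vertical axis.

The spool is on top of the stool.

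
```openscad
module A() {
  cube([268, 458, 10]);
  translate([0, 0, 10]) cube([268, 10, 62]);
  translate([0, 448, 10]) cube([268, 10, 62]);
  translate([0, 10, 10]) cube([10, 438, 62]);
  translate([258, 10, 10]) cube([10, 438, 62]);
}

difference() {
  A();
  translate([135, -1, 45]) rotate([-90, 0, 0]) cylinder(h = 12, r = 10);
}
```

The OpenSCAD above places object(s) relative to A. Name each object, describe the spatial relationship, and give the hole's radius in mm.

The subtracted cylinder has r = 10 mm.

A is an open box. The open box has a circular hole through its front wall. The hole's radius is 10 mm.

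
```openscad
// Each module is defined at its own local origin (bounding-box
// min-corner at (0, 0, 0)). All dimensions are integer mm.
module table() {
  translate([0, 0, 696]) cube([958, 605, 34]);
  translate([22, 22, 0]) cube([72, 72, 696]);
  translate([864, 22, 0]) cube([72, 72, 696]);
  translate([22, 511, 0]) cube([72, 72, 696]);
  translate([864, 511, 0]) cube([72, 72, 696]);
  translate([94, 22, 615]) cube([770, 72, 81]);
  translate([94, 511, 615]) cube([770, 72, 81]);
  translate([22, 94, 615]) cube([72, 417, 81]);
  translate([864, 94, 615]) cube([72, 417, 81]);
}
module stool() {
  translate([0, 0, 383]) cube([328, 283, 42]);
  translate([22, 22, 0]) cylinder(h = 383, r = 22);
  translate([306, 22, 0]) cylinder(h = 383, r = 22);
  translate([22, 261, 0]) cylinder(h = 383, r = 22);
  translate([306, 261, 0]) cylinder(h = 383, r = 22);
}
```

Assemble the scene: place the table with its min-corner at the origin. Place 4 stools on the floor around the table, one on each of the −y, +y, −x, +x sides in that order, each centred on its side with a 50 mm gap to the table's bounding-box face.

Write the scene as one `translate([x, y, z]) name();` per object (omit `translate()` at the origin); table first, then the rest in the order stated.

table();
translate([315, -333, 0]) stool();
translate([315, 655, 0]) stool();
translate([-378, 161, 0]) stool();
translate([1008, 161, 0]) stool();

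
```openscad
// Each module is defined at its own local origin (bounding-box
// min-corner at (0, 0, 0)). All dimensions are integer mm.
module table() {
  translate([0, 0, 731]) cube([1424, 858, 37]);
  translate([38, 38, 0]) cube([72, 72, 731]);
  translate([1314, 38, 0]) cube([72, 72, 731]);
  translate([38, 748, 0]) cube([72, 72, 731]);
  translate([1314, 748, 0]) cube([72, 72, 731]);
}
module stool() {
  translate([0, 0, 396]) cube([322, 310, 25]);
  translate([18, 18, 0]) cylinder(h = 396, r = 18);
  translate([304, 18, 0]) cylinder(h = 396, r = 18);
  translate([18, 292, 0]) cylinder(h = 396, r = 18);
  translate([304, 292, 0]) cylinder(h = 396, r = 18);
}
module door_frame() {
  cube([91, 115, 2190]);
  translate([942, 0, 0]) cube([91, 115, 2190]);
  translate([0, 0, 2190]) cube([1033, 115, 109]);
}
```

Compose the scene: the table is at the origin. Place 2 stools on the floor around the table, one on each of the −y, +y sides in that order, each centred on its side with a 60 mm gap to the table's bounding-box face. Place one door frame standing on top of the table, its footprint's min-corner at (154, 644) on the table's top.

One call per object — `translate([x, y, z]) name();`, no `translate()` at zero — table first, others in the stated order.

table();
translate([551, -370, 0]) stool();
translate([551, 918, 0]) stool();
translate([154, 644, 768]) door_frame();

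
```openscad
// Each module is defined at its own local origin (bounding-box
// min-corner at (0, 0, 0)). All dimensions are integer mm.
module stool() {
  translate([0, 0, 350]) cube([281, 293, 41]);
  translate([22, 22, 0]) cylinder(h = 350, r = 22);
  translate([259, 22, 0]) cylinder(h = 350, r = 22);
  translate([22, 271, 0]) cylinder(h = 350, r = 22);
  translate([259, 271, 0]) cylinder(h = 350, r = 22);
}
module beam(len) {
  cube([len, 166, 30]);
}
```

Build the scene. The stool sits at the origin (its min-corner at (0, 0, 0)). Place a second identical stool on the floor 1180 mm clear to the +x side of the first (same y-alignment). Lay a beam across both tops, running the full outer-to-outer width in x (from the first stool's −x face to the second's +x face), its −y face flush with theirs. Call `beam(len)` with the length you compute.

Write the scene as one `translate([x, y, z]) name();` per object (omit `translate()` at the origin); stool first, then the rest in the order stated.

stool();
translate([1461, 0, 0]) stool();
translate([0, 0, 391]) beam(1742);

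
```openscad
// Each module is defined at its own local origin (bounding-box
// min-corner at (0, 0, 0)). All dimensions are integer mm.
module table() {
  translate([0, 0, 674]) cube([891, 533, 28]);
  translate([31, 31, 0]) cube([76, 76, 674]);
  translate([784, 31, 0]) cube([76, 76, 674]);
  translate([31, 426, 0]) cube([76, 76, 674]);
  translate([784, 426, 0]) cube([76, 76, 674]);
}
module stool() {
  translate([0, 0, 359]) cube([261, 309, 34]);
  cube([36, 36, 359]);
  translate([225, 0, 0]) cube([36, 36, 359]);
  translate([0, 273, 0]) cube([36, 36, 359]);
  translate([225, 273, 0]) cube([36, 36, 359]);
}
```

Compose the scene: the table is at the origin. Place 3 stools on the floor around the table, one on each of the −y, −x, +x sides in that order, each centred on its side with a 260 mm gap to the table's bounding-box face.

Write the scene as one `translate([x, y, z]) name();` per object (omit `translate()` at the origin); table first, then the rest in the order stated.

table();
translate([315, -569, 0]) stool();
translate([-521, 112, 0]) stool();
translate([1151, 112, 0]) stool();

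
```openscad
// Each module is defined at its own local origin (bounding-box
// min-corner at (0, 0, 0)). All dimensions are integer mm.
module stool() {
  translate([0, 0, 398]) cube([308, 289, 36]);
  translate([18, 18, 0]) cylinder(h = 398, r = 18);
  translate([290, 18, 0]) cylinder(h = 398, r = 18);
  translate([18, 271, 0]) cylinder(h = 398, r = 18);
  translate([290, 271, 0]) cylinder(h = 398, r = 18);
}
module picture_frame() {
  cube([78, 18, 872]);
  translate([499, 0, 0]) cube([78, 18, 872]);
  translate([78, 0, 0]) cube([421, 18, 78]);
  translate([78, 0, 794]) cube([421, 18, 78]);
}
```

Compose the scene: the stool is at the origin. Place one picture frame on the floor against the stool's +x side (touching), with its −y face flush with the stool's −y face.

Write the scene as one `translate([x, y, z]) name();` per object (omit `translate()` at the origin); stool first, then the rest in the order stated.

stool();
translate([308, 0, 0]) picture_frame();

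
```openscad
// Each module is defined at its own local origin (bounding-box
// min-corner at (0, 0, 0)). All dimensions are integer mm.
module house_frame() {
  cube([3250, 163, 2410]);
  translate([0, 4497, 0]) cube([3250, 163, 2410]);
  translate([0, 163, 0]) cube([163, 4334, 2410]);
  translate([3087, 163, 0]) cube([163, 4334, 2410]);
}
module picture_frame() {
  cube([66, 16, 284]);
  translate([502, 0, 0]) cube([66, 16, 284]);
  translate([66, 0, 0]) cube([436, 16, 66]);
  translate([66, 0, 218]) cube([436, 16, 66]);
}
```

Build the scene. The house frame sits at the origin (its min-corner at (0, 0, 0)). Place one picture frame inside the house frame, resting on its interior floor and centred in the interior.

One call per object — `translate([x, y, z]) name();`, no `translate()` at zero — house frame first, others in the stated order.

house_frame();
translate([1341, 2322, 0]) picture_frame();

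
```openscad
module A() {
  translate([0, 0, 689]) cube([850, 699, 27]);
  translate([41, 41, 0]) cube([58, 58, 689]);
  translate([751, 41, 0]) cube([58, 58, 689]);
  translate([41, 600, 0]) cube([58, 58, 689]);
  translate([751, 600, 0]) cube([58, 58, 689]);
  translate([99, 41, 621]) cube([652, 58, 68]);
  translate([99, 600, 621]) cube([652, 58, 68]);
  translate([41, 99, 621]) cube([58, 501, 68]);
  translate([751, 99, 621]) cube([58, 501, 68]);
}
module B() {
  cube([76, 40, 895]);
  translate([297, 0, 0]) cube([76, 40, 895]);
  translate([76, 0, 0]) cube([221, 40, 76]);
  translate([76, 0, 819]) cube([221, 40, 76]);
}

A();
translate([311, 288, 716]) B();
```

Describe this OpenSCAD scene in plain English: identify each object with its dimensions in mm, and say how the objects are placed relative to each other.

A is a rectangular dining table. The top is 850×699×27 mm with its upper surface at z = 716 mm. It stands on four 58×58 mm square legs, each inset 41 mm from the nearest pair of top edges, running from the floor to the underside of the top. Four apron rails, 58 mm thick and 68 mm tall, run between adjacent legs with their top edges flush with the underside of the top and their outer faces flush with the legs' outer faces.

B is a rectangular picture frame lying in the x–z plane (depth along y). The opening is 221 mm wide (x) by 743 mm tall (z), surrounded by a border 76 mm wide on all four sides. The frame is 40 mm deep and is made of two full-height vertical stiles with two horizontal rails fitted between them.

The picture frame is on top of the table.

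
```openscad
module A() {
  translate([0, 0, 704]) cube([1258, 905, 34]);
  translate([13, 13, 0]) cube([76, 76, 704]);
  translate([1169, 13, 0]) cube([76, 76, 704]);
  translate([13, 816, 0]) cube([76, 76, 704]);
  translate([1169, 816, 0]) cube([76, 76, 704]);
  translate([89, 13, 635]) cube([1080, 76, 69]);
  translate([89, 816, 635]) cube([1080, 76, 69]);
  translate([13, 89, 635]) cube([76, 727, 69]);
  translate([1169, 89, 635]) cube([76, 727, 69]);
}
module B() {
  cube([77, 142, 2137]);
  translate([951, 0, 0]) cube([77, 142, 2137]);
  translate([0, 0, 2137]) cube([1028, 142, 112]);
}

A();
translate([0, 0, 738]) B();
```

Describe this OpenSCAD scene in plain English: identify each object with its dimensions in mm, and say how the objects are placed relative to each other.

A is a table: top 1258 mm (x) × 905 mm (y), 34 mm thick, upper face at z = 738 mm, on four 76×76 mm square legs, each inset 13 mm from the nearest pair of top edges, running from z = 0 to the bottom of the top. Four apron rails, 76 mm thick and 69 mm tall, run between adjacent legs with their top edges flush with the underside of the top and their outer faces flush with the legs' outer faces.

B is a rectangular door frame: two vertical jambs of 77×142 mm section, 2137 mm tall, with a clear opening 874 mm wide between their inner faces. A header 112 mm tall and 142 mm deep lies on top of the jambs and spans the full outside width.

The door frame is on top of the table.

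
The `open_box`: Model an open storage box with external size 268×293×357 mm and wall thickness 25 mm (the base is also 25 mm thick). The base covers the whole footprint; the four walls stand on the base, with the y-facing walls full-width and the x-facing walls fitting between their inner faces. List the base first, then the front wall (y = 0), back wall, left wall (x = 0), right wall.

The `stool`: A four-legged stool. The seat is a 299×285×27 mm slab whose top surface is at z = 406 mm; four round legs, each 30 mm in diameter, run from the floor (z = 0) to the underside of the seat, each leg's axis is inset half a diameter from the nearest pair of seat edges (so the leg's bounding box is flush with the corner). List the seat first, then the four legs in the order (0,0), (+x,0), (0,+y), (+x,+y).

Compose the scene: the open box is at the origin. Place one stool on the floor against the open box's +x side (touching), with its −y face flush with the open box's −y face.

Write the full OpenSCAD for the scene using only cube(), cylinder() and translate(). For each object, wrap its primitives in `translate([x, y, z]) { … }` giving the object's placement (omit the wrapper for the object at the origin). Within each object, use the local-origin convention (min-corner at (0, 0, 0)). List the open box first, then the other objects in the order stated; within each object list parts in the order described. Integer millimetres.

cube([268, 293, 25]);
translate([0, 0, 25]) cube([268, 25, 332]);
translate([0, 268, 25]) cube([268, 25, 332]);
translate([0, 25, 25]) cube([25, 243, 332]);
translate([243, 25, 25]) cube([25, 243, 332]);
translate([268, 0, 0]) {
  translate([0, 0, 379]) cube([299, 285, 27]);
  translate([15, 15, 0]) cylinder(h = 379, r = 15);
  translate([284, 15, 0]) cylinder(h = 379, r = 15);
  translate([15, 270, 0]) cylinder(h = 379, r = 15);
  translate([284, 270, 0]) cylinder(h = 379, r = 15);
}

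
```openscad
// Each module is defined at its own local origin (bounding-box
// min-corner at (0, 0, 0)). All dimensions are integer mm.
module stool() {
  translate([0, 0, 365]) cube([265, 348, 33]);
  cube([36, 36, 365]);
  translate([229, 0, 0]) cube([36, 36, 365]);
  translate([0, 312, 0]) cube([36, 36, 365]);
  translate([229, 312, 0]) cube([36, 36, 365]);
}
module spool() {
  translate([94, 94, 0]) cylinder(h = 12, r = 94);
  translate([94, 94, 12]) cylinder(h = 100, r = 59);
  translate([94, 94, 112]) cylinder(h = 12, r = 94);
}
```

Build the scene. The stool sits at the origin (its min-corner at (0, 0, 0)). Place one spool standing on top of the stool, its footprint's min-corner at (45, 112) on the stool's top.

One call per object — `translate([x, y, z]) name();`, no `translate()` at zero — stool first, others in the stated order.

stool();
translate([45, 112, 398]) spool();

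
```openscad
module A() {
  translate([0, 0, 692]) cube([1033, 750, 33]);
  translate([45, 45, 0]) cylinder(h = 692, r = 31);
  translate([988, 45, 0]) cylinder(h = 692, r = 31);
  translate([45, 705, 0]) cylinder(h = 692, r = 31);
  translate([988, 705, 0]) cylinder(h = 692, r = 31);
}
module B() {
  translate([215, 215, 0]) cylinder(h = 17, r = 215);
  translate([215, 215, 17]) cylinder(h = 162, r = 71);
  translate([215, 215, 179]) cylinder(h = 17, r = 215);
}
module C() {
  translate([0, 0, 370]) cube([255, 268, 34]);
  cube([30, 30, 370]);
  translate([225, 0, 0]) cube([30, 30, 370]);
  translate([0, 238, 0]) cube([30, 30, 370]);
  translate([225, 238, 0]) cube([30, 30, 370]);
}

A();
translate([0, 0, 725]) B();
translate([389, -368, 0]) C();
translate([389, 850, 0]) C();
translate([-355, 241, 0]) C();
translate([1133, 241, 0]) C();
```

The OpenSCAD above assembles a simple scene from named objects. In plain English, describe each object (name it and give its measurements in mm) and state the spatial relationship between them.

A is a table: top 1033 mm (x) × 750 mm (y), 33 mm thick, upper face at z = 725 mm, on four round legs of 62 mm diameter, each leg's bounding box inset 14 mm from the nearest pair of top edges, running from z = 0 to the bottom of the top.

B is a spool: two coaxial disc flanges of radius 215 mm and thickness 17 mm, joined by a core cylinder of radius 71 mm and height 162 mm. The lower flange rests on z = 0 and the three cylinders share a vertical axis.

C is a four-legged stool. The seat is 255×268 mm, 34 mm thick, top at z = 404 mm. It stands on four square legs, each 30×30 mm in cross-section, from z = 0 to the seat underside, each flush with a corner of the seat.

The spool is on top of the table. Four stools sit around the table at the −y, +y, −x, +x sides.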